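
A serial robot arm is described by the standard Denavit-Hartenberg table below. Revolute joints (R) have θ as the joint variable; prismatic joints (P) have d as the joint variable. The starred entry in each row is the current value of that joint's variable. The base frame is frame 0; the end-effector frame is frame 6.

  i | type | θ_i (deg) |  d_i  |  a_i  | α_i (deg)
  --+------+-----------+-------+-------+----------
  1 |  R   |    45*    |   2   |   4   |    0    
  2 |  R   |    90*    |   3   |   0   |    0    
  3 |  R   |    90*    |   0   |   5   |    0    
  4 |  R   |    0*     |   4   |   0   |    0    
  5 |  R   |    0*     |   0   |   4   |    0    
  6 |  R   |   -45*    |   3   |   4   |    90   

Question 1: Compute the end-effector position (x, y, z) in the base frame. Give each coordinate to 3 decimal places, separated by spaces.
-7.536 -3.536 12.000

after link 1: o_1 = (2.8284, 2.8284, 2.0000)
after link 2: o_2 = (2.8284, 2.8284, 5.0000)
after link 3: o_3 = (-0.7071, -0.7071, 5.0000)
after link 4: o_4 = (-0.7071, -0.7071, 9.0000)
after link 5: o_5 = (-3.5355, -3.5355, 9.0000)
after link 6: o_6 = (-7.5355, -3.5355, 12.0000)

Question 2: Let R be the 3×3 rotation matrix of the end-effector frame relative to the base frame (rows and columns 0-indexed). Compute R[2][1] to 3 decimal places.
End-effector y-axis (col 1 of R) = (0.0000,-0.0000,1.0000)
R[2][1] = 1.0000

1.000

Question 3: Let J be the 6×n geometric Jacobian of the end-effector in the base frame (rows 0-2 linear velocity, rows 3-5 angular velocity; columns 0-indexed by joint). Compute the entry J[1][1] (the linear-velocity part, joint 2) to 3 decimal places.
-10.364

axis z_1 = (0.0000,0.0000,1.0000); lever o_n−o_1 = (-10.3640,-6.3640,10.0000)
cross product → J_v[:, 1] = (6.3640,-10.3640,0.0000)
J_ω[:, 1] = z_1
entry J[1][1] = -10.3640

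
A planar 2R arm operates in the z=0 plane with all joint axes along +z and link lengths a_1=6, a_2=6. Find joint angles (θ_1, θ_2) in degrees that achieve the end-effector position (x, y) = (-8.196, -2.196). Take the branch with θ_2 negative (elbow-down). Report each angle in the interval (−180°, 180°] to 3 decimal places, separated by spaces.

-119.999 -90.003

cos θ_2 = (71.9968−6²−6²)/(2·6·6) = -0.0000; θ_2 = -90.0025° (elbow-down)
β = atan2(-2.1960,-8.1960) = -165.0007°; ψ = atan2(-6.0000,5.9997) = -45.0013°
θ_1 = β − ψ = -119.9995°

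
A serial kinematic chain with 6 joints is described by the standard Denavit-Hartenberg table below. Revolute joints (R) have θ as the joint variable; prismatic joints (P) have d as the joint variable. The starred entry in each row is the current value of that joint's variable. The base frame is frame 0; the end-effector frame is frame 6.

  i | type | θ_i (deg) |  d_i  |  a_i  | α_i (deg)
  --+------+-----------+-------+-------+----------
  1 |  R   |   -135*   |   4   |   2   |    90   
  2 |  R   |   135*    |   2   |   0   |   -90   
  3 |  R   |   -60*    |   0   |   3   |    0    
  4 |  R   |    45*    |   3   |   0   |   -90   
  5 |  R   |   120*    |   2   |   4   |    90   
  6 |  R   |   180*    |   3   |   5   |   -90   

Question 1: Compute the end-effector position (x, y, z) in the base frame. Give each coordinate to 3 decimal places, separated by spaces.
after link 1: o_1 = (-1.4142, -1.4142, 4.0000)
after link 2: o_2 = (-2.8284, -0.0000, 4.0000)
after link 3: o_3 = (-3.9155, 2.5871, 5.0607)
after link 4: o_4 = (-2.4155, 4.0871, 2.9393)
after link 5: o_5 = (-3.1227, -0.0841, 4.3888)
after link 6: o_6 = (-0.1784, 4.7262, 5.8697)

-0.178 4.726 5.870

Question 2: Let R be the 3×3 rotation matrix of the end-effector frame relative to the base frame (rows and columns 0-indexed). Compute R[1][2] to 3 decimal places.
End-effector z-axis (col 2 of R) = (-0.8124,0.5536,-0.1830)
R[1][2] = 0.5536

0.554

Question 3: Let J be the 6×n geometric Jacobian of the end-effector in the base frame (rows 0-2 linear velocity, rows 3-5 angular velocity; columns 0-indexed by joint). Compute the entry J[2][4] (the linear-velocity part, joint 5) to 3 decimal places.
1.758

axis z_4 = (0.8124,-0.5536,0.1830); lever o_n−o_4 = (2.2371,0.6390,2.9303)
cross product → J_v[:, 4] = (-1.7392,-1.9712,1.7577)
J_ω[:, 4] = z_4
entry J[2][4] = 1.7577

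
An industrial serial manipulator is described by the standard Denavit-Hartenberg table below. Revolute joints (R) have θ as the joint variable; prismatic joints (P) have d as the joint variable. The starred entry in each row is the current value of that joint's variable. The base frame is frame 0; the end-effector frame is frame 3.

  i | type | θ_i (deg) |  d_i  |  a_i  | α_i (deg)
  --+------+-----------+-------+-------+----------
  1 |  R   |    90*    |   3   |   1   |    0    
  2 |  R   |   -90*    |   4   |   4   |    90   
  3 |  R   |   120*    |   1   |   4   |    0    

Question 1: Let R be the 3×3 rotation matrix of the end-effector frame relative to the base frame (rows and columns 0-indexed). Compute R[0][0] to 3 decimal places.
-0.500

End-effector x-axis (col 0 of R) = (-0.5000,0.0000,0.8660)
R[0][0] = -0.5000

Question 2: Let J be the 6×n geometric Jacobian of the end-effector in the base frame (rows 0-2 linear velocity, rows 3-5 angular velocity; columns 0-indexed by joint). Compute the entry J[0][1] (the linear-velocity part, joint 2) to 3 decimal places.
axis z_1 = (0.0000,0.0000,1.0000); lever o_n−o_1 = (2.0000,-1.0000,7.4641)
cross product → J_v[:, 1] = (1.0000,2.0000,-0.0000)
J_ω[:, 1] = z_1
entry J[0][1] = 1.0000

1.000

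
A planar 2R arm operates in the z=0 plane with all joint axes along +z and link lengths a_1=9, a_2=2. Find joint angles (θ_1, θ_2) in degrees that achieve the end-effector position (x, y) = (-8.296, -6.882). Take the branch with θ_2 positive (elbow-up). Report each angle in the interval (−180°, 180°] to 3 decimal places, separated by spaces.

-145.641 29.973

cos θ_2 = (116.1855−9²−2²)/(2·9·2) = 0.8663; θ_2 = 29.9725° (elbow-up)
β = atan2(-6.8820,-8.2960) = -140.3224°; ψ = atan2(0.9992,10.7325) = 5.3188°
θ_1 = β − ψ = -145.6411°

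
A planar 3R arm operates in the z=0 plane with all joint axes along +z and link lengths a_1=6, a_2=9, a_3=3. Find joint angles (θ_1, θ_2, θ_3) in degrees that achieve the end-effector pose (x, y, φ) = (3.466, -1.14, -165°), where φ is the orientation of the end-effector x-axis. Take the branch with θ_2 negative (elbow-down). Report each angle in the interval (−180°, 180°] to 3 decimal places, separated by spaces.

wrist centre = target − a_3·(cos φ, sin φ) = (6.3638, -0.3635)
cos θ_2 = (40.6298−6²−9²)/(2·6·9) = -0.7071; θ_2 = -135.0020° (elbow-down)
β = atan2(-0.3635,6.3638) = -3.2696°; ψ = atan2(-6.3637,-0.3642) = -93.2753°
θ_1 = β − ψ = 90.0057°
θ_3 = φ − θ_1 − θ_2 = -120.0038° (wrapped to (-180°,180°])

90.006 -135.002 -120.004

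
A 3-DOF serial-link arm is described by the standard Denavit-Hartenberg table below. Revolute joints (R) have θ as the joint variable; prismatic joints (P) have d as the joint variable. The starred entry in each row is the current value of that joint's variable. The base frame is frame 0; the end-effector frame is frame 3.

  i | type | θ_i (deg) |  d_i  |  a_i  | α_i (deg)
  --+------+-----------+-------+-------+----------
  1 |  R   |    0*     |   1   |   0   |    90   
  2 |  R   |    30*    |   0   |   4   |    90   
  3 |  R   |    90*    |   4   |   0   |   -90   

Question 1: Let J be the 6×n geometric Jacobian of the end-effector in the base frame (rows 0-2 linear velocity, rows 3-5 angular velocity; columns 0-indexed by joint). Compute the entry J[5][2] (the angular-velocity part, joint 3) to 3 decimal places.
-0.866

axis z_2 = (0.5000,-0.0000,-0.8660); lever o_n−o_2 = (2.0000,-0.0000,-3.4641)
cross product → J_v[:, 2] = (0.0000,0.0000,0.0000)
J_ω[:, 2] = z_2
entry J[5][2] = -0.8660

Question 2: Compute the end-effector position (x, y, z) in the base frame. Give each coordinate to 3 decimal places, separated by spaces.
after link 1: o_1 = (0.0000, 0.0000, 1.0000)
after link 2: o_2 = (3.4641, 0.0000, 3.0000)
after link 3: o_3 = (5.4641, -0.0000, -0.4641)

5.464 -0.000 -0.464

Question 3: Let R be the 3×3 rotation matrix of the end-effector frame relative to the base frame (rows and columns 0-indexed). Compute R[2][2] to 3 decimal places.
-0.500

End-effector z-axis (col 2 of R) = (-0.8660,-0.0000,-0.5000)
R[2][2] = -0.5000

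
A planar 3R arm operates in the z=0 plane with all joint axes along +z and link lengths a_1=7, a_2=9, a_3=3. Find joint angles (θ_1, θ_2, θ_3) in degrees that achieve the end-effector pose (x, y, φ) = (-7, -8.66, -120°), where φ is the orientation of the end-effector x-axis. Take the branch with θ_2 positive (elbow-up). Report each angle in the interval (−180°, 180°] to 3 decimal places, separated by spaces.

wrist centre = target − a_3·(cos φ, sin φ) = (-5.5000, -6.0619)
cos θ_2 = (66.9969−7²−9²)/(2·7·9) = -0.5000; θ_2 = 120.0016° (elbow-up)
β = atan2(-6.0619,-5.5000) = -132.2175°; ψ = atan2(7.7941,2.4998) = 72.2175°
θ_1 = β − ψ = -204.4351°
θ_3 = φ − θ_1 − θ_2 = -35.5665° (wrapped to (-180°,180°])

155.565 120.002 -35.567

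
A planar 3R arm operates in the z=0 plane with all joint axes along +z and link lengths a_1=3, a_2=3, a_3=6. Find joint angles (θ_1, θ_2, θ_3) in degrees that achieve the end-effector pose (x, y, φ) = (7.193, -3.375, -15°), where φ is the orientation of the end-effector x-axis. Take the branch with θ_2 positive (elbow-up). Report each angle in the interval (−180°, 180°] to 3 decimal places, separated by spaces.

wrist centre = target − a_3·(cos φ, sin φ) = (1.3974, -1.8221)
cos θ_2 = (5.2728−3²−3²)/(2·3·3) = -0.7071; θ_2 = 134.9965° (elbow-up)
β = atan2(-1.8221,1.3974) = -52.5137°; ψ = atan2(2.1214,0.8788) = 67.4983°
θ_1 = β − ψ = -120.0119°
θ_3 = φ − θ_1 − θ_2 = -29.9846° (wrapped to (-180°,180°])

-120.012 134.997 -29.985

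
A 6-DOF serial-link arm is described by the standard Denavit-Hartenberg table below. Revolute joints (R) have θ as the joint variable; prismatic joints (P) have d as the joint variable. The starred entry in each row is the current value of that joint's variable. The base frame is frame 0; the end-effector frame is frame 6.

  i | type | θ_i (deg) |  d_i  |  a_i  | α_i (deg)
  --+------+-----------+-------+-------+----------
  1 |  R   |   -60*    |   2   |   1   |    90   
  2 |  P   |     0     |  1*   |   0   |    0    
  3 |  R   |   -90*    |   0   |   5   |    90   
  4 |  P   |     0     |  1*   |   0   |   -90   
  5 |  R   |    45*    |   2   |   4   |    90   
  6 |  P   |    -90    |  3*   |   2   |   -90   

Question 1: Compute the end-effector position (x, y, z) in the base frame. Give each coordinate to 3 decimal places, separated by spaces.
-0.512 -1.112 -7.950

after link 1: o_1 = (0.5000, -0.8660, 2.0000)
after link 2: o_2 = (-0.3660, -1.3660, 2.0000)
after link 3: o_3 = (-0.3660, -1.3660, -3.0000)
after link 4: o_4 = (-0.8660, -0.5000, -3.0000)
after link 5: o_5 = (-1.1839, -3.9495, -5.8284)
after link 6: o_6 = (-0.5125, -1.1124, -7.9497)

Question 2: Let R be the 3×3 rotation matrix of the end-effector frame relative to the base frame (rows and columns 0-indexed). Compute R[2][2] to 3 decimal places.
-0.707

End-effector z-axis (col 2 of R) = (0.3536,-0.6124,-0.7071)
R[2][2] = -0.7071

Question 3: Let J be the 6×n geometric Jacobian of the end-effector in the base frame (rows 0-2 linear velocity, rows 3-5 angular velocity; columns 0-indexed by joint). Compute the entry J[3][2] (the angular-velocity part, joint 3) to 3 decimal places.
-0.866

axis z_2 = (-0.8660,-0.5000,0.0000); lever o_n−o_2 = (-0.1464,0.2537,-9.9497)
cross product → J_v[:, 2] = (4.9749,-8.6167,-0.2929)
J_ω[:, 2] = z_2
entry J[3][2] = -0.8660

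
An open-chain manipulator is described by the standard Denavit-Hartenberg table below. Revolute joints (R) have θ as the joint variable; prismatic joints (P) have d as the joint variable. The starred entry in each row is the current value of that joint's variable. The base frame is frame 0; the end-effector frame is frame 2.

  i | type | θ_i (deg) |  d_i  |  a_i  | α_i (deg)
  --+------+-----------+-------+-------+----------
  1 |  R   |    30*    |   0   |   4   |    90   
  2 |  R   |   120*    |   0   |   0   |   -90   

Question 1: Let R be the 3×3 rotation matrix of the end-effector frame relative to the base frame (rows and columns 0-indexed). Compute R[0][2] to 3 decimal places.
-0.750

End-effector z-axis (col 2 of R) = (-0.7500,-0.4330,-0.5000)
R[0][2] = -0.7500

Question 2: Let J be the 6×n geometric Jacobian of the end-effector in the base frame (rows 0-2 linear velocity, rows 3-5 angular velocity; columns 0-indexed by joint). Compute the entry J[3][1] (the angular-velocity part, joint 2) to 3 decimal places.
axis z_1 = (0.5000,-0.8660,0.0000); lever o_n−o_1 = (0.0000,0.0000,0.0000)
cross product → J_v[:, 1] = (-0.0000,0.0000,0.0000)
J_ω[:, 1] = z_1
entry J[3][1] = 0.5000

0.500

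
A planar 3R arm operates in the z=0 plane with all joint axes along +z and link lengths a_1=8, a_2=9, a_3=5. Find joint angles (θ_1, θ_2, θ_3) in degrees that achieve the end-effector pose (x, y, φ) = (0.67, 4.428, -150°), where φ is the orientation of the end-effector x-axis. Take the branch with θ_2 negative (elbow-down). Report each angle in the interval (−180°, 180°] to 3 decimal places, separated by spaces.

wrist centre = target − a_3·(cos φ, sin φ) = (5.0001, 6.9280)
cos θ_2 = (72.9985−8²−9²)/(2·8·9) = -0.5000; θ_2 = -120.0007° (elbow-down)
β = atan2(6.9280,5.0001) = 54.1810°; ψ = atan2(-7.7942,3.4999) = -65.8180°
θ_1 = β − ψ = 119.9989°
θ_3 = φ − θ_1 − θ_2 = -149.9982° (wrapped to (-180°,180°])

119.999 -120.001 -149.998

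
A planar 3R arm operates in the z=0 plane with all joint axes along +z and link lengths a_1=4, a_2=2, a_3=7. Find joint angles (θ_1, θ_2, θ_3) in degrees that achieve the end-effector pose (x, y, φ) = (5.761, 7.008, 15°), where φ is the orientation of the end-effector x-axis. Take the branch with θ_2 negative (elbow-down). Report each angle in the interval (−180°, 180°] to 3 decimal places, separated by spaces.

120.002 -59.991 -45.011

wrist centre = target − a_3·(cos φ, sin φ) = (-1.0005, 5.1963)
cos θ_2 = (28.0021−4²−2²)/(2·4·2) = 0.5001; θ_2 = -59.9911° (elbow-down)
β = atan2(5.1963,-1.0005) = 100.8983°; ψ = atan2(-1.7319,5.0003) = -19.1041°
θ_1 = β − ψ = 120.0023°
θ_3 = φ − θ_1 − θ_2 = -45.0112° (wrapped to (-180°,180°])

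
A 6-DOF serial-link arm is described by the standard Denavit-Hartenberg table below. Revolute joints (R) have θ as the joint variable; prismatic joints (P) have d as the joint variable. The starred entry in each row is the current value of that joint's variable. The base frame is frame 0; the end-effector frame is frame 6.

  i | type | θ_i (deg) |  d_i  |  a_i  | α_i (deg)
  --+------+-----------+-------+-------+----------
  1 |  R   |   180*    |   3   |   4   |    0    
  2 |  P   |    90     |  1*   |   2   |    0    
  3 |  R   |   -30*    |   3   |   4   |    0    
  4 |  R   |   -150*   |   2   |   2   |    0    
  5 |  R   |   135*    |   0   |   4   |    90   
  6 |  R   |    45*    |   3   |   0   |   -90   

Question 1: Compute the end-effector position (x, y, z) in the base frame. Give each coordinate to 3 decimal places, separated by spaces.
-10.950 -4.171 9.000

after link 1: o_1 = (-4.0000, 0.0000, 3.0000)
after link 2: o_2 = (-4.0000, -2.0000, 4.0000)
after link 3: o_3 = (-6.0000, -5.4641, 7.0000)
after link 4: o_4 = (-6.0000, -3.4641, 9.0000)
after link 5: o_5 = (-8.8284, -6.2925, 9.0000)
after link 6: o_6 = (-10.9497, -4.1712, 9.0000)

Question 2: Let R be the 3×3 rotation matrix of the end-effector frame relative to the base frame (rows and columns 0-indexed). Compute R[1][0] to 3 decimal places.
-0.500

End-effector x-axis (col 0 of R) = (-0.5000,-0.5000,0.7071)
R[1][0] = -0.5000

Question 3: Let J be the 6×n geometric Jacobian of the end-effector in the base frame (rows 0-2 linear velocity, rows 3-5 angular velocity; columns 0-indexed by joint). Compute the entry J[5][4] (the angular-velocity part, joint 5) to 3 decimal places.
axis z_4 = (0.0000,0.0000,1.0000); lever o_n−o_4 = (-4.9497,-0.7071,0.0000)
cross product → J_v[:, 4] = (0.7071,-4.9497,0.0000)
J_ω[:, 4] = z_4
entry J[5][4] = 1.0000

1.000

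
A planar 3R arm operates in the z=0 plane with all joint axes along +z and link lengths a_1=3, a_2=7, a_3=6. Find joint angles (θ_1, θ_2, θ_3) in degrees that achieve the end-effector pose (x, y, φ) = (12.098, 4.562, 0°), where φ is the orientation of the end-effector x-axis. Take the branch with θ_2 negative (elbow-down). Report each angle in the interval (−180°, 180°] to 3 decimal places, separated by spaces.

wrist centre = target − a_3·(cos φ, sin φ) = (6.0980, 4.5620)
cos θ_2 = (57.9974−3²−7²)/(2·3·7) = -0.0001; θ_2 = -90.0035° (elbow-down)
β = atan2(4.5620,6.0980) = 36.8007°; ψ = atan2(-7.0000,2.9996) = -66.8044°
θ_1 = β − ψ = 103.6050°
θ_3 = φ − θ_1 − θ_2 = -13.6016° (wrapped to (-180°,180°])

103.605 -90.003 -13.602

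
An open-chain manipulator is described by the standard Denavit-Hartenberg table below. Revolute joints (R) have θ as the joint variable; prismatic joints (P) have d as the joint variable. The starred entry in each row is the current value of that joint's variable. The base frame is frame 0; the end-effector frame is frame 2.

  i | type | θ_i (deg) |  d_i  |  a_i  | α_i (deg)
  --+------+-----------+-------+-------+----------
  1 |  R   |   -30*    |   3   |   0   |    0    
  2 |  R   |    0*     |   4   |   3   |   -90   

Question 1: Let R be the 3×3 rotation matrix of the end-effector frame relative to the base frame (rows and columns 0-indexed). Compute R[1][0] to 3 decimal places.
-0.500

End-effector x-axis (col 0 of R) = (0.8660,-0.5000,0.0000)
R[1][0] = -0.5000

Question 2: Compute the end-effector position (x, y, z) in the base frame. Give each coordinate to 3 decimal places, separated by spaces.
2.598 -1.500 7.000

after link 1: o_1 = (0.0000, 0.0000, 3.0000)
after link 2: o_2 = (2.5981, -1.5000, 7.0000)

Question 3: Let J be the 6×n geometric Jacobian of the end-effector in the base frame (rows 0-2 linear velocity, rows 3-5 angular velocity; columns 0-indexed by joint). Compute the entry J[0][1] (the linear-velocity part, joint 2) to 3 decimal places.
1.500

axis z_1 = (0.0000,0.0000,1.0000); lever o_n−o_1 = (2.5981,-1.5000,4.0000)
cross product → J_v[:, 1] = (1.5000,2.5981,-0.0000)
J_ω[:, 1] = z_1
entry J[0][1] = 1.5000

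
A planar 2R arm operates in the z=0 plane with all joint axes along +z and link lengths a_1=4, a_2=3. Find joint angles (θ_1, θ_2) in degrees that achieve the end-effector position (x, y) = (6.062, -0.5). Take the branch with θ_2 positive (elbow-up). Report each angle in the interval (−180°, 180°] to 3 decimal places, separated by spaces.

-30.003 60.006

cos θ_2 = (36.9978−4²−3²)/(2·4·3) = 0.4999; θ_2 = 60.0059° (elbow-up)
β = atan2(-0.5000,6.0620) = -4.7151°; ψ = atan2(2.5982,5.4997) = 25.2874°
θ_1 = β − ψ = -30.0025°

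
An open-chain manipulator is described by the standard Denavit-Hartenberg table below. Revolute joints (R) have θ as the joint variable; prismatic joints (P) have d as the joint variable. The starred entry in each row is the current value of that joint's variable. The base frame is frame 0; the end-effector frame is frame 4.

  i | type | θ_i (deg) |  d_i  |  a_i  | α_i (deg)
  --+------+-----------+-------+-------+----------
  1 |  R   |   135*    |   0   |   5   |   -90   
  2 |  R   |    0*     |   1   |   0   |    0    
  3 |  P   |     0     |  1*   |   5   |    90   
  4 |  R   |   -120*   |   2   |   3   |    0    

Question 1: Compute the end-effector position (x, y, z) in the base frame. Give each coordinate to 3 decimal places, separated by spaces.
-5.588 6.433 2.000

after link 1: o_1 = (-3.5355, 3.5355, 0.0000)
after link 2: o_2 = (-4.2426, 2.8284, 0.0000)
after link 3: o_3 = (-8.4853, 5.6569, 0.0000)
after link 4: o_4 = (-5.5875, 6.4333, 2.0000)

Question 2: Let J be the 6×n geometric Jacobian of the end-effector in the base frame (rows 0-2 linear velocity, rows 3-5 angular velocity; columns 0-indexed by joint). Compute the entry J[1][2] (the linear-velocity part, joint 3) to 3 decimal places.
prismatic axis z_2 = (-0.7071,-0.7071,0.0000)
J_v[:, 2] = z_2; J_ω[:, 2] = (0,0,0)
entry J[1][2] = -0.7071

-0.707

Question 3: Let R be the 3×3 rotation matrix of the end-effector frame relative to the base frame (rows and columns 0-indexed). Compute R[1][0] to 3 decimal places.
0.259

End-effector x-axis (col 0 of R) = (0.9659,0.2588,0.0000)
R[1][0] = 0.2588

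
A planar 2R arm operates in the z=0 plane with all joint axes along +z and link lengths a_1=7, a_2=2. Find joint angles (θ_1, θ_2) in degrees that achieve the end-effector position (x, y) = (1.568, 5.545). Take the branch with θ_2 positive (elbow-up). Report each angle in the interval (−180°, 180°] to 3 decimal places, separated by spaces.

60.000 134.987

cos θ_2 = (33.2056−7²−2²)/(2·7·2) = -0.7069; θ_2 = 134.9866° (elbow-up)
β = atan2(5.5450,1.5680) = 74.2103°; ψ = atan2(1.4145,5.5861) = 14.2100°
θ_1 = β − ψ = 60.0003°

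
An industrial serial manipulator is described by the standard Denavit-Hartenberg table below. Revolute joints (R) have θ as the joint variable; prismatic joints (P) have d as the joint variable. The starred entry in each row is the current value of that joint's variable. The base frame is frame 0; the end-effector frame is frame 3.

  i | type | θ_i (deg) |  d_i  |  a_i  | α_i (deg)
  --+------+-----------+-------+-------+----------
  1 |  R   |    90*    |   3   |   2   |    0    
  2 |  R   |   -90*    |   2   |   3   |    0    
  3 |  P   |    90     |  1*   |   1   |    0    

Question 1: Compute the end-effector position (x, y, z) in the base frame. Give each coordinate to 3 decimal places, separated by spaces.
after link 1: o_1 = (0.0000, 2.0000, 3.0000)
after link 2: o_2 = (3.0000, 2.0000, 5.0000)
after link 3: o_3 = (3.0000, 3.0000, 6.0000)

3.000 3.000 6.000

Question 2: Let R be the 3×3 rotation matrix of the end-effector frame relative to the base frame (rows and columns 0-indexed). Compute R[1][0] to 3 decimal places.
1.000

End-effector x-axis (col 0 of R) = (0.0000,1.0000,0.0000)
R[1][0] = 1.0000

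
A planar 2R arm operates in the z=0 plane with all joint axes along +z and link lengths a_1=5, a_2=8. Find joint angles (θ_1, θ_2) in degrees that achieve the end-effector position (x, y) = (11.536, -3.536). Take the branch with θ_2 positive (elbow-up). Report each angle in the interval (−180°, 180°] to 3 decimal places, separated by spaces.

-44.992 44.986

cos θ_2 = (145.5826−5²−8²)/(2·5·8) = 0.7073; θ_2 = 44.9858° (elbow-up)
β = atan2(-3.5360,11.5360) = -17.0413°; ψ = atan2(5.6554,10.6583) = 27.9512°
θ_1 = β − ψ = -44.9924°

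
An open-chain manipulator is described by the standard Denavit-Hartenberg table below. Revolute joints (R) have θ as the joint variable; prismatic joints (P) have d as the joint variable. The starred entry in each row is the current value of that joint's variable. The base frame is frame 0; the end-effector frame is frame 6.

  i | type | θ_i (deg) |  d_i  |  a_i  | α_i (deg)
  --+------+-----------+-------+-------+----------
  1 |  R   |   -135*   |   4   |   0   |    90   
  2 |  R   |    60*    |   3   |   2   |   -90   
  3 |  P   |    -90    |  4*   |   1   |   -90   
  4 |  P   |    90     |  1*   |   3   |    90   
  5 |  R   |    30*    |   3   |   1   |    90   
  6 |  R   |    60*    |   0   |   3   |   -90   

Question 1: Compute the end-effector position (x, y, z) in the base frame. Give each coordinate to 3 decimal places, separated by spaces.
-9.003 4.571 7.098

after link 1: o_1 = (0.0000, 0.0000, 4.0000)
after link 2: o_2 = (-2.8284, 1.4142, 5.7321)
after link 3: o_3 = (-1.0860, 4.5708, 7.7321)
after link 4: o_4 = (-3.2767, 2.3801, 7.0981)
after link 5: o_5 = (-6.1051, 3.7944, 7.0981)
after link 6: o_6 = (-9.0029, 4.5708, 7.0981)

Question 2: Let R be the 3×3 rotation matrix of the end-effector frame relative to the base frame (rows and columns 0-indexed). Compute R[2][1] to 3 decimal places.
1.000

End-effector y-axis (col 1 of R) = (0.0000,-0.0000,1.0000)
R[2][1] = 1.0000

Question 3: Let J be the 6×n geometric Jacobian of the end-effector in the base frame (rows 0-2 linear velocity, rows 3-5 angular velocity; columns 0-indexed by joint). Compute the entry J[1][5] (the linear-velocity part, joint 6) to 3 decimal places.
2.898

axis z_5 = (-0.0000,0.0000,-1.0000); lever o_n−o_5 = (-2.8978,0.7765,0.0000)
cross product → J_v[:, 5] = (0.7765,2.8978,0.0000)
J_ω[:, 5] = z_5
entry J[1][5] = 2.8978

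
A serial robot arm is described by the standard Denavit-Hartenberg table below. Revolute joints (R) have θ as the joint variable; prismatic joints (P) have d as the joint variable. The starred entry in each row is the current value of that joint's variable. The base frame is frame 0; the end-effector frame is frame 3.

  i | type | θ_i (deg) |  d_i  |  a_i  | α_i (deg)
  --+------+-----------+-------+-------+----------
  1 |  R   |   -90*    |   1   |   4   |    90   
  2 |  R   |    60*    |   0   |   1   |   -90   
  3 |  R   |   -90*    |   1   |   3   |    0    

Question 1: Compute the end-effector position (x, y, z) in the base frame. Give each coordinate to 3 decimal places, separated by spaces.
-3.000 -3.634 2.366

after link 1: o_1 = (0.0000, -4.0000, 1.0000)
after link 2: o_2 = (0.0000, -4.5000, 1.8660)
after link 3: o_3 = (-3.0000, -3.6340, 2.3660)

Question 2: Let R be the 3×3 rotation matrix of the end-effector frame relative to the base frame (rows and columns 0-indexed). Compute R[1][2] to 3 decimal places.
End-effector z-axis (col 2 of R) = (-0.0000,0.8660,0.5000)
R[1][2] = 0.8660

0.866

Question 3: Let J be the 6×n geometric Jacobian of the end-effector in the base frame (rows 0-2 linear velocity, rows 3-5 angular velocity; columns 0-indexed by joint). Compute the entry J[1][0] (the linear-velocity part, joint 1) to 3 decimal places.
axis z_0 = ẑ; lever o_n−o_0 = (-3.0000,-3.6340,2.3660)
cross product → J_v[:, 0] = (3.6340,-3.0000,0.0000)
J_ω[:, 0] = z_0
entry J[1][0] = -3.0000

-3.000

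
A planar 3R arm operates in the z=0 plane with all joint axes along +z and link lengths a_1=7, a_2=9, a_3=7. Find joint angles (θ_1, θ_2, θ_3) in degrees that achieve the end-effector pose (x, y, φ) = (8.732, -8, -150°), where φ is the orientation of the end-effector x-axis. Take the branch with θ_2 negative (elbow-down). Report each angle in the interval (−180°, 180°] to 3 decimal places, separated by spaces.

wrist centre = target − a_3·(cos φ, sin φ) = (14.7942, -4.5000)
cos θ_2 = (239.1177−7²−9²)/(2·7·9) = 0.8660; θ_2 = -30.0014° (elbow-down)
β = atan2(-4.5000,14.7942) = -16.9184°; ψ = atan2(-4.5002,14.7941) = -16.9191°
θ_1 = β − ψ = 0.0007°
θ_3 = φ − θ_1 − θ_2 = -119.9994° (wrapped to (-180°,180°])

0.001 -30.001 -119.999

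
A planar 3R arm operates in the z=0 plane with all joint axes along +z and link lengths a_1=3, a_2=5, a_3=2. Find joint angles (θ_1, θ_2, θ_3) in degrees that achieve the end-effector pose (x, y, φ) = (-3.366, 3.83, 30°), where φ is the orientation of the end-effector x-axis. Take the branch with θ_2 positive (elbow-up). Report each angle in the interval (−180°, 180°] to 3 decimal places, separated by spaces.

91.927 90.002 -151.929

wrist centre = target − a_3·(cos φ, sin φ) = (-5.0981, 2.8300)
cos θ_2 = (33.9990−3²−5²)/(2·3·5) = -0.0000; θ_2 = 90.0019° (elbow-up)
β = atan2(2.8300,-5.0981) = 150.9647°; ψ = atan2(5.0000,2.9998) = 59.0376°
θ_1 = β − ψ = 91.9271°
θ_3 = φ − θ_1 − θ_2 = -151.9290° (wrapped to (-180°,180°])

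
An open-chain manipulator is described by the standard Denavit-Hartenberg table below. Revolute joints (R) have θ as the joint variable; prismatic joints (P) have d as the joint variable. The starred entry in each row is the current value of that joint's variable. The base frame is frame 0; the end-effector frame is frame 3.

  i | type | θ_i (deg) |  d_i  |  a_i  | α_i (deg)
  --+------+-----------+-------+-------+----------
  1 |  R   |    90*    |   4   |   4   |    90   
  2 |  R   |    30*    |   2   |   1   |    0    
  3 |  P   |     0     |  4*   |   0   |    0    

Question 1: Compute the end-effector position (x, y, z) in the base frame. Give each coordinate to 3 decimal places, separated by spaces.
after link 1: o_1 = (0.0000, 4.0000, 4.0000)
after link 2: o_2 = (2.0000, 4.8660, 4.5000)
after link 3: o_3 = (6.0000, 4.8660, 4.5000)

6.000 4.866 4.500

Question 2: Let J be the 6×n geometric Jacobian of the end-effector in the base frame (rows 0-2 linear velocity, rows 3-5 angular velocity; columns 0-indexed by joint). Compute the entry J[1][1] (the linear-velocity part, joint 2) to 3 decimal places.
-0.500

axis z_1 = (1.0000,-0.0000,0.0000); lever o_n−o_1 = (6.0000,0.8660,0.5000)
cross product → J_v[:, 1] = (-0.0000,-0.5000,0.8660)
J_ω[:, 1] = z_1
entry J[1][1] = -0.5000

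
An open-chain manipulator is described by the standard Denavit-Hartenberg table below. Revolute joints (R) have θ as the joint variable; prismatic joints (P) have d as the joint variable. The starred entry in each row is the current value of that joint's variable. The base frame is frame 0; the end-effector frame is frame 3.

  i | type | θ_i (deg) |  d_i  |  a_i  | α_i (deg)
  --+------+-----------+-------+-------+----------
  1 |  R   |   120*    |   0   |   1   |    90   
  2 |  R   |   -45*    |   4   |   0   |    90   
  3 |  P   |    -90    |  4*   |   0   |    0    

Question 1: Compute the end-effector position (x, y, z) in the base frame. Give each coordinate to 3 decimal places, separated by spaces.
after link 1: o_1 = (-0.5000, 0.8660, 0.0000)
after link 2: o_2 = (2.9641, 2.8660, 0.0000)
after link 3: o_3 = (4.3783, 0.4165, -2.8284)

4.378 0.417 -2.828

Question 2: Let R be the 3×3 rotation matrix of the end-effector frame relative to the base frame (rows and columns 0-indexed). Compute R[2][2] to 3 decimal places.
-0.707

End-effector z-axis (col 2 of R) = (0.3536,-0.6124,-0.7071)
R[2][2] = -0.7071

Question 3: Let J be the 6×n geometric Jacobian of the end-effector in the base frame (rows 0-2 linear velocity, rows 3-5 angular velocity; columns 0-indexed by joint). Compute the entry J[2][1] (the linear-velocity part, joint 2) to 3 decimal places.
-2.828

axis z_1 = (0.8660,0.5000,0.0000); lever o_n−o_1 = (4.8783,-0.4495,-2.8284)
cross product → J_v[:, 1] = (-1.4142,2.4495,-2.8284)
J_ω[:, 1] = z_1
entry J[2][1] = -2.8284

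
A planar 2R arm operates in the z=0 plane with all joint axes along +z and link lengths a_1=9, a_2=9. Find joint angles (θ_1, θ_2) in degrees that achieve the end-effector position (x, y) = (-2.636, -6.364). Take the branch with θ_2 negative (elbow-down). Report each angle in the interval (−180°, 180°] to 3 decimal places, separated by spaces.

cos θ_2 = (47.4490−9²−9²)/(2·9·9) = -0.7071; θ_2 = -134.9999° (elbow-down)
β = atan2(-6.3640,-2.6360) = -112.4996°; ψ = atan2(-6.3640,2.6361) = -67.4999°
θ_1 = β − ψ = -44.9996°

-45.000 -135.000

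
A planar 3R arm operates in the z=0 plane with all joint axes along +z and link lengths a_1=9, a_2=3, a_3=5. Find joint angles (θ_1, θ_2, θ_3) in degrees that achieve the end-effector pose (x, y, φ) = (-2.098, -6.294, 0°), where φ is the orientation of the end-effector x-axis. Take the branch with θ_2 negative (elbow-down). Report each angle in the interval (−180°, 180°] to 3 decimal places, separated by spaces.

wrist centre = target − a_3·(cos φ, sin φ) = (-7.0980, -6.2940)
cos θ_2 = (89.9960−9²−3²)/(2·9·3) = -0.0001; θ_2 = -90.0042° (elbow-down)
β = atan2(-6.2940,-7.0980) = -138.4357°; ψ = atan2(-3.0000,8.9998) = -18.4354°
θ_1 = β − ψ = -120.0003°
θ_3 = φ − θ_1 − θ_2 = -149.9955° (wrapped to (-180°,180°])

-120.000 -90.004 -149.995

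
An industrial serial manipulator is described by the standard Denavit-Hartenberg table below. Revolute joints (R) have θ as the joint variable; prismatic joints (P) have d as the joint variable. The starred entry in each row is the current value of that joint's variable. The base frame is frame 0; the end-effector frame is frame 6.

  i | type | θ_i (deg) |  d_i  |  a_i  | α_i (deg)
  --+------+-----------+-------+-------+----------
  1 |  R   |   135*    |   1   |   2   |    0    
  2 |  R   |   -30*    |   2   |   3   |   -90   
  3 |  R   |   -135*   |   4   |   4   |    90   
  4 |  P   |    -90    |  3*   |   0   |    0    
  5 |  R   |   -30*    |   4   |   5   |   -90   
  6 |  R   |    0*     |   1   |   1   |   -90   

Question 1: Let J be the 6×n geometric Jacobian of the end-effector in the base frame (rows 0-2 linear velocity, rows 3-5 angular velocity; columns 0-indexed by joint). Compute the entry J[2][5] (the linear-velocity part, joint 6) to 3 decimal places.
0.707

axis z_5 = (0.6415,-0.4621,0.6124); lever o_n−o_5 = (1.3865,0.1036,0.2588)
cross product → J_v[:, 5] = (-0.1830,0.6830,0.7071)
J_ω[:, 5] = z_5
entry J[2][5] = 0.7071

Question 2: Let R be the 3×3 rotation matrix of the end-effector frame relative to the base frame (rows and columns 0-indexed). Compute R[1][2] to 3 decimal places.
0.683

End-effector z-axis (col 2 of R) = (-0.1830,0.6830,0.7071)
R[1][2] = 0.6830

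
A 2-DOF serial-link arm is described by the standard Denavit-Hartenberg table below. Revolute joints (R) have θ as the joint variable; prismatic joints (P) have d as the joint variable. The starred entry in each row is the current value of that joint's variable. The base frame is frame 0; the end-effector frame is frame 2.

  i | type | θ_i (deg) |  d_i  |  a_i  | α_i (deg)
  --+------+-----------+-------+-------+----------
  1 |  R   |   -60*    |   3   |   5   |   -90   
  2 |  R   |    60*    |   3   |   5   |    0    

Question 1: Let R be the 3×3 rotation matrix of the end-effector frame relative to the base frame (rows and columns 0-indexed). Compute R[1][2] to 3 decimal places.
End-effector z-axis (col 2 of R) = (0.8660,0.5000,0.0000)
R[1][2] = 0.5000

0.500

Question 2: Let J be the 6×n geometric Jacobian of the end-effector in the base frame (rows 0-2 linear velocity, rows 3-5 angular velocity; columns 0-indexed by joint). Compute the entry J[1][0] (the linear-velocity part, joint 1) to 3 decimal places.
axis z_0 = ẑ; lever o_n−o_0 = (6.3481,-4.9952,-1.3301)
cross product → J_v[:, 0] = (4.9952,6.3481,-0.0000)
J_ω[:, 0] = z_0
entry J[1][0] = 6.3481

6.348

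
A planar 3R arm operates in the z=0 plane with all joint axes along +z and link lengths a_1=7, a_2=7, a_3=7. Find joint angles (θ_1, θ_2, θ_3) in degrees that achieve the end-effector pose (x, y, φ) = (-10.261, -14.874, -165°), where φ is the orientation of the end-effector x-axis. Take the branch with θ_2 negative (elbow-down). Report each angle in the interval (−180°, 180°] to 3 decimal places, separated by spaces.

wrist centre = target − a_3·(cos φ, sin φ) = (-3.4995, -13.0623)
cos θ_2 = (182.8694−7²−7²)/(2·7·7) = 0.8660; θ_2 = -30.0012° (elbow-down)
β = atan2(-13.0623,-3.4995) = -104.9979°; ψ = atan2(-3.5001,13.0621) = -15.0006°
θ_1 = β − ψ = -89.9973°
θ_3 = φ − θ_1 − θ_2 = -45.0015° (wrapped to (-180°,180°])

-89.997 -30.001 -45.001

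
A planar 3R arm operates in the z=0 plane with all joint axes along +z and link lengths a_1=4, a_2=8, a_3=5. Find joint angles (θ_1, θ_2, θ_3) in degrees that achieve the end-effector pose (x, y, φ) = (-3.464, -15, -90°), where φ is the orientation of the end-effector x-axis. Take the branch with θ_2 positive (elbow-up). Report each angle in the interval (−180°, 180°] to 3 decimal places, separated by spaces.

wrist centre = target − a_3·(cos φ, sin φ) = (-3.4640, -10.0000)
cos θ_2 = (111.9993−4²−8²)/(2·4·8) = 0.5000; θ_2 = 60.0007° (elbow-up)
β = atan2(-10.0000,-3.4640) = -109.1061°; ψ = atan2(6.9283,7.9999) = 40.8939°
θ_1 = β − ψ = -150.0000°
θ_3 = φ − θ_1 − θ_2 = -0.0007° (wrapped to (-180°,180°])

-150.000 60.001 -0.001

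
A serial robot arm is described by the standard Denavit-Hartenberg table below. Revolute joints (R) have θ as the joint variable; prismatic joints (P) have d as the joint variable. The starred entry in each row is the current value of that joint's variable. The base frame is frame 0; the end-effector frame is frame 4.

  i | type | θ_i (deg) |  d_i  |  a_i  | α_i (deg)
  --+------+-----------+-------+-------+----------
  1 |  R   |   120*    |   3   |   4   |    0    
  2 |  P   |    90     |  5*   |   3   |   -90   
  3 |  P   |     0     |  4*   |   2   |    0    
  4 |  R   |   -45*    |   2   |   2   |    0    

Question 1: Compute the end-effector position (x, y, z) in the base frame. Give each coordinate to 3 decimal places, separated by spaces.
after link 1: o_1 = (-2.0000, 3.4641, 3.0000)
after link 2: o_2 = (-4.5981, 1.9641, 8.0000)
after link 3: o_3 = (-4.3301, -2.5000, 8.0000)
after link 4: o_4 = (-4.5549, -4.9392, 9.4142)

-4.555 -4.939 9.414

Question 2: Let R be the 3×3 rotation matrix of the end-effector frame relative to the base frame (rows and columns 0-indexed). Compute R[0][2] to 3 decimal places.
End-effector z-axis (col 2 of R) = (0.5000,-0.8660,0.0000)
R[0][2] = 0.5000

0.500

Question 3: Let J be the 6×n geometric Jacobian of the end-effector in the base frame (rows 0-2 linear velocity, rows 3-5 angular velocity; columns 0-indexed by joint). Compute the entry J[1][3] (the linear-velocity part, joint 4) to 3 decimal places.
-0.707

axis z_3 = (0.5000,-0.8660,0.0000); lever o_n−o_3 = (-0.2247,-2.4392,1.4142)
cross product → J_v[:, 3] = (-1.2247,-0.7071,-1.4142)
J_ω[:, 3] = z_3
entry J[1][3] = -0.7071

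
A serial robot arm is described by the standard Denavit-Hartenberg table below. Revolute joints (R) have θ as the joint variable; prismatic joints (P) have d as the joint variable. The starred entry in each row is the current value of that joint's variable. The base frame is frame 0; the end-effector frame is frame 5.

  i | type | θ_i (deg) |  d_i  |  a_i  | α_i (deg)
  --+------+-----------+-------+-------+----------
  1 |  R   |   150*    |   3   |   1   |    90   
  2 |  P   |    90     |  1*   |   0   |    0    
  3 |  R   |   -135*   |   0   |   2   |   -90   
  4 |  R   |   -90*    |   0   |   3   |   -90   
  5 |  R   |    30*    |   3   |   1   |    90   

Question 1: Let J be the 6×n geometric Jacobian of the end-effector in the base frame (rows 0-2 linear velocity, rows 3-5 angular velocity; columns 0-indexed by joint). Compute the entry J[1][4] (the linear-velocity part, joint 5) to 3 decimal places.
axis z_4 = (-0.6124,0.3536,-0.7071); lever o_n−o_4 = (-1.0979,1.6339,-2.4749)
cross product → J_v[:, 4] = (0.2803,-0.7392,-0.6124)
J_ω[:, 4] = z_4
entry J[1][4] = -0.7392

-0.739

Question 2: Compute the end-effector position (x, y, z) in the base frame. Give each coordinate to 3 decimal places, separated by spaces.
after link 1: o_1 = (-0.8660, 0.5000, 3.0000)
after link 2: o_2 = (-0.3660, 1.3660, 3.0000)
after link 3: o_3 = (-1.5908, 2.0731, 1.5858)
after link 4: o_4 = (-0.0908, 4.6712, 1.5858)
after link 5: o_5 = (-1.1887, 6.3051, -0.8891)

-1.189 6.305 -0.889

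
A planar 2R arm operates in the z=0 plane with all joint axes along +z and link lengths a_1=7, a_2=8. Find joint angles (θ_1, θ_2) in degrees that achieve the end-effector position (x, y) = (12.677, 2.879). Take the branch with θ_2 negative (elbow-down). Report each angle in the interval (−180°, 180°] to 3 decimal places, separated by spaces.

cos θ_2 = (168.9950−7²−8²)/(2·7·8) = 0.5000; θ_2 = -60.0030° (elbow-down)
β = atan2(2.8790,12.6770) = 12.7951°; ψ = atan2(-6.9284,10.9996) = -32.2058°
θ_1 = β − ψ = 45.0009°

45.001 -60.003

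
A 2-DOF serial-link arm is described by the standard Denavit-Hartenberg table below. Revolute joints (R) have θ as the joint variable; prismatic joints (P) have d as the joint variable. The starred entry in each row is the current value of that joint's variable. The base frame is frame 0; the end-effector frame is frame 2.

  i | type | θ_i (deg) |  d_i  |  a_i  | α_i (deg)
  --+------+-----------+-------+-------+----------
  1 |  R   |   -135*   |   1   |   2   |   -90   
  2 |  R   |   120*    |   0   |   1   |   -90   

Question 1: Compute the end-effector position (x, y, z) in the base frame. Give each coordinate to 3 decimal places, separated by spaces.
-1.061 -1.061 0.134

after link 1: o_1 = (-1.4142, -1.4142, 1.0000)
after link 2: o_2 = (-1.0607, -1.0607, 0.1340)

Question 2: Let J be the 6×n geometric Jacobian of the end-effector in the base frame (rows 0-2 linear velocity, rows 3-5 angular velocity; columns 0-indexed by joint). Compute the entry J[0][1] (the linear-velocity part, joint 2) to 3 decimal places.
0.612

axis z_1 = (0.7071,-0.7071,0.0000); lever o_n−o_1 = (0.3536,0.3536,-0.8660)
cross product → J_v[:, 1] = (0.6124,0.6124,0.5000)
J_ω[:, 1] = z_1
entry J[0][1] = 0.6124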